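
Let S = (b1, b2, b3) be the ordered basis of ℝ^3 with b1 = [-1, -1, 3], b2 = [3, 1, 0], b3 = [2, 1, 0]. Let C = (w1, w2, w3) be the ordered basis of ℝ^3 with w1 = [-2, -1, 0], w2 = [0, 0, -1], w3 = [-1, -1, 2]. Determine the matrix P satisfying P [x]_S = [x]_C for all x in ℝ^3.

Let M have columns bj and N have columns wj. Then for every x, N [x]_C = x = M [x]_S, so P = N^(-1) M.
Since det N = 1, N^(-1) has integer entries; multiplying gives P = [[0, -2, -1], [-1, 2, 0], [1, 1, 0]].

[[0, -2, -1], [-1, 2, 0], [1, 1, 0]]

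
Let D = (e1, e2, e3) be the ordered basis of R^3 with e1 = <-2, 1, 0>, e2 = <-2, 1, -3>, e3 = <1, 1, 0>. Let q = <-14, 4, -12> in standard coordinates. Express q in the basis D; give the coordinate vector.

<2, 4, -2>

[q]_D is the unique c with M c = q, where M has columns e1, ..., e3.
Solving this 3x3 system gives c = (2, 4, -2).
Check: 2e1 + 4e2 - 2e3 = <-14, 4, -12>.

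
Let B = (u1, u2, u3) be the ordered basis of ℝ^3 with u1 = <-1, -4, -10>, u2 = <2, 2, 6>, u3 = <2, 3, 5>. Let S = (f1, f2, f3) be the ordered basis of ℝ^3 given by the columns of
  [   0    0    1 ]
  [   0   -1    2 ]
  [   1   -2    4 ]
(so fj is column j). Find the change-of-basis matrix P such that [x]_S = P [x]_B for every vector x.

[[-2, 2, -1], [2, 2, 1], [-1, 2, 2]]

Take x = uj: its B-coordinates are the j-th standard unit vector, so P e_j — column j of P — equals [uj]_S.
u1 = -2f1 + 2f2 - f3, giving column 1 = <-2, 2, -1>; repeating for each j gives P = [[-2, 2, -1], [2, 2, 1], [-1, 2, 2]].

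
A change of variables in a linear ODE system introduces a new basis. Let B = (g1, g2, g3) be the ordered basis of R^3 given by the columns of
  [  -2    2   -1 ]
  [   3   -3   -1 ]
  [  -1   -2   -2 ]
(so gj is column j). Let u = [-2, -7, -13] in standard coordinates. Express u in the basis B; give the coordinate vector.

We seek scalars with c_1 g1 + ... + c_3 g3 = u; equivalently solve M c = u where the columns of M are g1, ..., g3.
Solving this 3x3 system gives c = (1, 2, 4).
Check: g1 + 2g2 + 4g3 = [-2, -7, -13].

[1, 2, 4]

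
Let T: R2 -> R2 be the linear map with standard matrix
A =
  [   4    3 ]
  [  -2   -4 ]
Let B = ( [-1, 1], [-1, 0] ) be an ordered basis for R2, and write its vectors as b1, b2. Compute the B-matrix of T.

Let P have columns b1, b2. Then [T]_B = P^(-1) A P.
Here det P = 1, so P^(-1) is integer; computing A P first and then P^(-1)(A P) gives [[-2, 2], [3, 2]].

[[-2, 2], [3, 2]]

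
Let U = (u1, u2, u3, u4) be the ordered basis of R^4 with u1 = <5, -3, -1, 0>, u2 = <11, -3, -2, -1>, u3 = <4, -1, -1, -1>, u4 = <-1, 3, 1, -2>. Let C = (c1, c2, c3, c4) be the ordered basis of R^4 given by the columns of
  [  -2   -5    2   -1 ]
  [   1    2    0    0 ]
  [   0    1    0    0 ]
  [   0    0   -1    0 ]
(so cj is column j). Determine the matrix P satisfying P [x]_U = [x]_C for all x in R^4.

Take x = uj: its U-coordinates are the j-th standard unit vector, so P e_j — column j of P — equals [uj]_C.
u1 = -c1 - c2 + 0·c3 + 2c4, giving column 1 = <-1, -1, 0, 2>; repeating for each j gives P = [[-1, 1, 1, 1], [-1, -2, -1, 1], [0, 1, 1, 2], [2, -1, 1, -2]].

[[-1, 1, 1, 1], [-1, -2, -1, 1], [0, 1, 1, 2], [2, -1, 1, -2]]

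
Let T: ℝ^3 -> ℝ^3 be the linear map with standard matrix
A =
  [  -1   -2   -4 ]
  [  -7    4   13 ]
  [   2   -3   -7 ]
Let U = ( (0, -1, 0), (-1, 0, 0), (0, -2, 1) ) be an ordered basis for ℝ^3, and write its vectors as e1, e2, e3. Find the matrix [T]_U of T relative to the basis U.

The j-th column of [T]_U is [T(ej)]_U.
T(e1) = A e1 = (2, -4, 3) = -2e1 - 2e2 + 3e3, so column 1 is (-2, -2, 3).
Repeating for e2, e3 and assembling the columns gives [[-2, -3, -3], [-2, -1, 0], [3, -2, -1]].

[[-2, -3, -3], [-2, -1, 0], [3, -2, -1]]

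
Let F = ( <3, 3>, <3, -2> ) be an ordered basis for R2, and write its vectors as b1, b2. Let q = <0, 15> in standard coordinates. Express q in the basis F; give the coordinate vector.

Write q = c_1 b1 + c_2 b2 and solve for the c_i.
System: 3c_1 + 3c_2 = 0, 3c_1 - 2c_2 = 15; solving gives c_1 = 3, c_2 = -3.
Check: 3b1 - 3b2 = <0, 15>.

<3, -3>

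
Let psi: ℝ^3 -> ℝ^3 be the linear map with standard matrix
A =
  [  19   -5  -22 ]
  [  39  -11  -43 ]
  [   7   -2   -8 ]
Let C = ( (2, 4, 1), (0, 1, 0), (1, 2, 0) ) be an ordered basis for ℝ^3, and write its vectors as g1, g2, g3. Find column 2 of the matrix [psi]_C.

Compute psi(g2) = A g2 = (-5, -11, -2) in standard coordinates.
Then write this in C-coordinates: solve for y in y_1 g1 + ... + y_3 g3 = (-5, -11, -2).
This gives y = (-2, -1, -1), which is column 2 of [psi]_C.

(-2, -1, -1)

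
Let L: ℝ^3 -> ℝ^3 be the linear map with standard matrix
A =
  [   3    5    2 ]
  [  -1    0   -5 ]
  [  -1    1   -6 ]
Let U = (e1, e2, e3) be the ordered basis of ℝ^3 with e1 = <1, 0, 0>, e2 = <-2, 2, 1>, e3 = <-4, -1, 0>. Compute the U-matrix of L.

[[-3, -2, -3], [-1, -2, 3], [-1, -1, 2]]

Let P have columns e1, ..., e3. Then [L]_U = P^(-1) A P.
Here det P = 1, so P^(-1) is integer; computing A P first and then P^(-1)(A P) gives [[-3, -2, -3], [-1, -2, 3], [-1, -1, 2]].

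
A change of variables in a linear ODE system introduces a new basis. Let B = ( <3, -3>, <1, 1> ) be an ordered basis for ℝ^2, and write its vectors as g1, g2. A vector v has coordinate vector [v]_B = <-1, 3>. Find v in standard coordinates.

The coordinates say v = -g1 + 3g2; adding the scaled basis vectors gives <0, 6>.

<0, 6>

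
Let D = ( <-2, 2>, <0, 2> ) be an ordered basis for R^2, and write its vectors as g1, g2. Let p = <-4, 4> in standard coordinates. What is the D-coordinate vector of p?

<2, 0>

[p]_D is the unique c with M c = p, where M has columns g1, g2.
System: -2c_1 + 0c_2 = -4, 2c_1 + 2c_2 = 4; solving gives c_1 = 2, c_2 = 0.
Check: 2g1 + 0·g2 = <-4, 4>.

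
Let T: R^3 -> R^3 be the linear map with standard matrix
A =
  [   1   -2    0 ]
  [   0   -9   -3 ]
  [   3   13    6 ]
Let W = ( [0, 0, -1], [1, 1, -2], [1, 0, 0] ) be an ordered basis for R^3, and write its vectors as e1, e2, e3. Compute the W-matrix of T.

[[0, 2, -3], [3, -3, 0], [-3, 2, 1]]

With P the matrix whose columns are e1, ..., e3, [T]_W = P^(-1) A P.
Column by column: T(e1) = A e1 = [0, 3, -6]; its W-coordinates [0, 3, -3] give column 1.
Continuing for each basis vector yields [T]_W = [[0, 2, -3], [3, -3, 0], [-3, 2, 1]].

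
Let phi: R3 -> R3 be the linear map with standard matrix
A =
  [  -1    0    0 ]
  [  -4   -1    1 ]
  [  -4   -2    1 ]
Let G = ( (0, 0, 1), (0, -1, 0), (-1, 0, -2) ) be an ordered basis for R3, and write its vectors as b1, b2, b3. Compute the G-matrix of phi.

[[1, 2, 0], [-1, -1, -2], [0, 0, -1]]

Let P have columns b1, ..., b3. Then [phi]_G = P^(-1) A P.
Here det P = -1, so P^(-1) is integer; computing A P first and then P^(-1)(A P) gives [[1, 2, 0], [-1, -1, -2], [0, 0, -1]].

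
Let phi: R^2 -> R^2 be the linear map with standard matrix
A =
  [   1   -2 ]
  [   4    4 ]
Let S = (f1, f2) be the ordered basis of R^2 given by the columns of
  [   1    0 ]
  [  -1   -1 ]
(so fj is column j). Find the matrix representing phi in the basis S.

[[3, 2], [-3, 2]]

Let P have columns f1, f2. Then [phi]_S = P^(-1) A P.
Here det P = -1, so P^(-1) is integer; computing A P first and then P^(-1)(A P) gives [[3, 2], [-3, 2]].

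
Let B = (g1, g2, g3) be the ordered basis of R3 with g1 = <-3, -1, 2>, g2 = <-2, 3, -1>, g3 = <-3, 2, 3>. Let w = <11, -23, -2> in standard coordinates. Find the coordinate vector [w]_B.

[w]_B is the unique c with M c = w, where M has columns g1, ..., g3.
Solving this 3x3 system gives c = (3, -4, -4).
Check: 3g1 - 4g2 - 4g3 = <11, -23, -2>.

<3, -4, -4>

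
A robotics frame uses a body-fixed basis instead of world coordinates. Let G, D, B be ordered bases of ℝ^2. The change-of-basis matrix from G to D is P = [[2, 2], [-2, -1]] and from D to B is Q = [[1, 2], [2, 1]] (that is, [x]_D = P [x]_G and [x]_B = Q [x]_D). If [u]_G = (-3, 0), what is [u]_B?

(6, -6)

First [u]_D = P [u]_G = (-6, 6).
Then [u]_B = Q [u]_D = (6, -6).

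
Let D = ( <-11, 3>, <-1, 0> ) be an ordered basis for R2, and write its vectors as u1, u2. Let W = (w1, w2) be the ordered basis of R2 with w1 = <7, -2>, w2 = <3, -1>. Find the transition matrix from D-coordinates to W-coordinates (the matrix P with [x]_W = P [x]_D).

Let M have columns uj and N have columns wj. Then for every x, N [x]_W = x = M [x]_D, so P = N^(-1) M.
Since det N = -1, N^(-1) has integer entries; multiplying gives P = [[-2, -1], [1, 2]].

[[-2, -1], [1, 2]]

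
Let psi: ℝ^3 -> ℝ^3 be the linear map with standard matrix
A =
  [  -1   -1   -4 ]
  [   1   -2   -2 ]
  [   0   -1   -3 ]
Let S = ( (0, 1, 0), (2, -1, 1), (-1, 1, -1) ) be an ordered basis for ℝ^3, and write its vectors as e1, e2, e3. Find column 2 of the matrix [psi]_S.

Compute psi(e2) = A e2 = (-5, 2, -2) in standard coordinates.
Then write this in S-coordinates: solve for y in y_1 e1 + ... + y_3 e3 = (-5, 2, -2).
This gives y = (0, -3, -1), which is column 2 of [psi]_S.

(0, -3, -1)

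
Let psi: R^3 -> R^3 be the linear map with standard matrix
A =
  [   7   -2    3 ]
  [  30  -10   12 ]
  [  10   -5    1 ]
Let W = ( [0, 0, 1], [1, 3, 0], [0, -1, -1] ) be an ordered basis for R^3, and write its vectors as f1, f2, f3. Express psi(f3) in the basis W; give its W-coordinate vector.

Column 3 of [psi]_W is the W-coordinate vector of psi(f3).
In standard coordinates psi(f3) = A f3 = [-1, -2, 4].
Converting to W: [-1, -2, 4] = 3f1 - f2 - f3, so the coordinate vector is [3, -1, -1].

[3, -1, -1]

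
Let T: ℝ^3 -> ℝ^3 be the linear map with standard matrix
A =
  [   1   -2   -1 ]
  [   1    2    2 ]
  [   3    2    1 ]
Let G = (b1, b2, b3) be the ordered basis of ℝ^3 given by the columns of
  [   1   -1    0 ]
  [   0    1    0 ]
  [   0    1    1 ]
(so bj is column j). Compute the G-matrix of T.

[[2, -1, 1], [1, 3, 2], [2, -3, -1]]

Let P have columns b1, ..., b3. Then [T]_G = P^(-1) A P.
Here det P = 1, so P^(-1) is integer; computing A P first and then P^(-1)(A P) gives [[2, -1, 1], [1, 3, 2], [2, -3, -1]].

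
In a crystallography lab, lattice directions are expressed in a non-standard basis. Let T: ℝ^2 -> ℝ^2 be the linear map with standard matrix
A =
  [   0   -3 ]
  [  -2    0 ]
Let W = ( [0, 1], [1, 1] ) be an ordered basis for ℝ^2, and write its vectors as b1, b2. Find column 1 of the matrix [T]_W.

Compute T(b1) = A b1 = [-3, 0] in standard coordinates.
Then write this in W-coordinates: solve for y in y_1 b1 + y_2 b2 = [-3, 0].
This gives y = [3, -3], which is column 1 of [T]_W.

[3, -3]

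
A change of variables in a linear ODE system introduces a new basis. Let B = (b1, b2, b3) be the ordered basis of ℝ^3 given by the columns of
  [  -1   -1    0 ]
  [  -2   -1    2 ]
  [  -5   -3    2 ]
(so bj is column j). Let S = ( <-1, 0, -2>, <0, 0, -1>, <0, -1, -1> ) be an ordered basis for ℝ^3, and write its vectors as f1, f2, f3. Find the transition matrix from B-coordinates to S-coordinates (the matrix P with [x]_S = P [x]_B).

[[1, 1, 0], [1, 0, 0], [2, 1, -2]]

Take x = bj: its B-coordinates are the j-th standard unit vector, so P e_j — column j of P — equals [bj]_S.
b1 = f1 + f2 + 2f3, giving column 1 = <1, 1, 2>; repeating for each j gives P = [[1, 1, 0], [1, 0, 0], [2, 1, -2]].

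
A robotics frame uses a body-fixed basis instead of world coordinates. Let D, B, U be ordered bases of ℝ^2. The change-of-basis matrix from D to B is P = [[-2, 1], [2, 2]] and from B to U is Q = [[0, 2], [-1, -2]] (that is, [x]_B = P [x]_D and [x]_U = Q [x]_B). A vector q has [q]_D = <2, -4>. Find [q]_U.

<-8, 16>

Composing the changes, [q]_U = Q P [q]_D.
Q P = [[4, 4], [-2, -5]]; applying this to <2, -4> gives <-8, 16>.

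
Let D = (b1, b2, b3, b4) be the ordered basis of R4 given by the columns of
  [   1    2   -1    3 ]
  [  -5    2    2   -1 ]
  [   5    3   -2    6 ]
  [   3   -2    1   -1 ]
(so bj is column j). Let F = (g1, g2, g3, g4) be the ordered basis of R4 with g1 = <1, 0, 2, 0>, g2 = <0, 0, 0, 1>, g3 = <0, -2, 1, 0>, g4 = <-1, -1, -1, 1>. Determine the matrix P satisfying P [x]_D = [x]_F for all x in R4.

[[2, 2, 1, 2], [2, -2, -1, 0], [2, -1, -2, 1], [1, 0, 2, -1]]

Take x = bj: its D-coordinates are the j-th standard unit vector, so P e_j — column j of P — equals [bj]_F.
b1 = 2g1 + 2g2 + 2g3 + g4, giving column 1 = <2, 2, 2, 1>; repeating for each j gives P = [[2, 2, 1, 2], [2, -2, -1, 0], [2, -1, -2, 1], [1, 0, 2, -1]].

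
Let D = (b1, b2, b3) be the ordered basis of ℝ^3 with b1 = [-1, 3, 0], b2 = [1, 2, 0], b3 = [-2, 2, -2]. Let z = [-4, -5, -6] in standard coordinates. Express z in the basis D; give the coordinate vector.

Write z = c_1 b1 + ... + c_3 b3 and solve for the c_i.
Solving this 3x3 system gives c = (-3, -1, 3).
Check: -3b1 - b2 + 3b3 = [-4, -5, -6].

[-3, -1, 3]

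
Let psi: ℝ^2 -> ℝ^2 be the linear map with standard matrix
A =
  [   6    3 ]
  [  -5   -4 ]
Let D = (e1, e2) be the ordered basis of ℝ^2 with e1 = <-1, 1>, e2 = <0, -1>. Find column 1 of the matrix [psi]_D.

<3, 2>

Column 1 of [psi]_D is the D-coordinate vector of psi(e1).
In standard coordinates psi(e1) = A e1 = <-3, 1>.
Converting to D: <-3, 1> = 3e1 + 2e2, so the coordinate vector is <3, 2>.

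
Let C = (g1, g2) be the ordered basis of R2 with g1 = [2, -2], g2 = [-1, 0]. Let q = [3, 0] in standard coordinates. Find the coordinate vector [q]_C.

Write q = c_1 g1 + c_2 g2 and solve for the c_i.
System: 2c_1 - c_2 = 3, -2c_1 + 0c_2 = 0; solving gives c_1 = 0, c_2 = -3.
Check: 0·g1 - 3g2 = [3, 0].

[0, -3]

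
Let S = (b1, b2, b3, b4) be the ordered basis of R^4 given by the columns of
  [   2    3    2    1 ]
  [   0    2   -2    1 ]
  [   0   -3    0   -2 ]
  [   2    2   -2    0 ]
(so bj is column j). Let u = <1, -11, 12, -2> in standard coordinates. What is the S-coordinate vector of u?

<3, -2, 2, -3>

[u]_S is the unique c with M c = u, where M has columns b1, ..., b4.
Row-reducing the augmented matrix [M | u] gives c = (3, -2, 2, -3).
Check: 3b1 - 2b2 + 2b3 - 3b4 = <1, -11, 12, -2>.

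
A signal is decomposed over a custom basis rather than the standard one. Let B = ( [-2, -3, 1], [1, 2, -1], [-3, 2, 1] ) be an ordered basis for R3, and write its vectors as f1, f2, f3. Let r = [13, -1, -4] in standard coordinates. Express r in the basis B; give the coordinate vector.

We seek scalars with c_1 f1 + ... + c_3 f3 = r; equivalently solve M c = r where the columns of M are f1, ..., f3.
Solving this 3x3 system gives c = (-3, -2, -3).
Check: -3f1 - 2f2 - 3f3 = [13, -1, -4].

[-3, -2, -3]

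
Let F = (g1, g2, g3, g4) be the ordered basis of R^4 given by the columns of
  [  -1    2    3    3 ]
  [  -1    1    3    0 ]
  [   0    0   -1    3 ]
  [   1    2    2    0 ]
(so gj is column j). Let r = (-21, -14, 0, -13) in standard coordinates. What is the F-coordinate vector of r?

Write r = c_1 g1 + ... + c_4 g4 and solve for the c_i.
Solving this 4x4 system gives c = (1, -4, -3, -1).
Check: g1 - 4g2 - 3g3 - g4 = (-21, -14, 0, -13).

(1, -4, -3, -1)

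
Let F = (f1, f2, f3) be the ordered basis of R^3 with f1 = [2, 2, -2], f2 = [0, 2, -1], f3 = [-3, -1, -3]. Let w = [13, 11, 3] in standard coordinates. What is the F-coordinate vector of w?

Write w = c_1 f1 + ... + c_3 f3 and solve for the c_i.
Gaussian elimination on [M | w] yields c = (2, 2, -3).
Check: 2f1 + 2f2 - 3f3 = [13, 11, 3].

[2, 2, -3]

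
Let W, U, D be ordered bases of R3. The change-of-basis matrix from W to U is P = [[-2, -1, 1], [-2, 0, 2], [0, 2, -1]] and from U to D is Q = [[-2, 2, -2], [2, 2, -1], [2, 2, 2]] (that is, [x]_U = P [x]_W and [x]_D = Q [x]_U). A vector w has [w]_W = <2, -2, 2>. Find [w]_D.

First [w]_U = P [w]_W = <0, 0, -6>.
Then [w]_D = Q [w]_U = <12, 6, -12>.

<12, 6, -12>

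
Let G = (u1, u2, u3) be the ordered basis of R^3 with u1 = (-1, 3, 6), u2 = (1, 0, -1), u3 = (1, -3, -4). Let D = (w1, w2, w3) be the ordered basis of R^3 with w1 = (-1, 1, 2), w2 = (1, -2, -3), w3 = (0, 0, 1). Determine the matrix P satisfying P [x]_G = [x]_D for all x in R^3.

Let M have columns uj and N have columns wj. Then for every x, N [x]_D = x = M [x]_G, so P = N^(-1) M.
Since det N = 1, N^(-1) has integer entries; multiplying gives P = [[-1, -2, 1], [-2, -1, 2], [2, 0, 0]].

[[-1, -2, 1], [-2, -1, 2], [2, 0, 0]]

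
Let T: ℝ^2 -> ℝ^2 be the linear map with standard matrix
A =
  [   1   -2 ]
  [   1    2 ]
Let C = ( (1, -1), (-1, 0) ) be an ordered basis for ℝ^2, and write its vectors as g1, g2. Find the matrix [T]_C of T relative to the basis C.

[[1, 1], [-2, 2]]

The j-th column of [T]_C is [T(gj)]_C.
T(g1) = A g1 = (3, -1) = g1 - 2g2, so column 1 is (1, -2).
Repeating for g2 and assembling the columns gives [[1, 1], [-2, 2]].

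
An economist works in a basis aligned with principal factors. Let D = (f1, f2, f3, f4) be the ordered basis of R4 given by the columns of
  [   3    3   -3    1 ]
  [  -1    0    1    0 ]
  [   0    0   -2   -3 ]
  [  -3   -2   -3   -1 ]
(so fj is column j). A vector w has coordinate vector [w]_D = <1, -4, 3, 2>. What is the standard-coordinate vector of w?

<-16, 2, -12, -6>

w = M [w]_D, where M has columns f1, ..., f4.
Carrying out the matrix-vector product, w = <-16, 2, -12, -6>.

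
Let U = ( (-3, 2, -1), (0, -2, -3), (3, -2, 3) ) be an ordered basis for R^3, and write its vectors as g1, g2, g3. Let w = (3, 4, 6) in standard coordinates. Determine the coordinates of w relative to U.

(-3, -3, -2)

Write w = c_1 g1 + ... + c_3 g3 and solve for the c_i.
Row-reducing the augmented matrix [M | w] gives c = (-3, -3, -2).
Check: -3g1 - 3g2 - 2g3 = (3, 4, 6).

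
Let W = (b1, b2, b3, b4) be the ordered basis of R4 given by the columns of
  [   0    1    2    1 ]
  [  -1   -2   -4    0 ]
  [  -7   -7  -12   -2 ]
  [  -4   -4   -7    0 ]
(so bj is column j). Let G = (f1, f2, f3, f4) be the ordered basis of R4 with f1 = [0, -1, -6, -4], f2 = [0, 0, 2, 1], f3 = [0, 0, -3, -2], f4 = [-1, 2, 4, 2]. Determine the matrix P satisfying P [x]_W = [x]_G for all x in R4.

Column j of P is [bj]_G, since P maps W-coordinates to G-coordinates.
Expressing b1 in G: b1 = f1 - 2f2 - f3 + 0·f4, so column 1 of P is [1, -2, -1, 0].
Doing the same for each bj gives P = [[1, 0, 0, -2], [-2, 0, 1, -2], [-1, 1, 2, 2], [0, -1, -2, -1]].

[[1, 0, 0, -2], [-2, 0, 1, -2], [-1, 1, 2, 2], [0, -1, -2, -1]]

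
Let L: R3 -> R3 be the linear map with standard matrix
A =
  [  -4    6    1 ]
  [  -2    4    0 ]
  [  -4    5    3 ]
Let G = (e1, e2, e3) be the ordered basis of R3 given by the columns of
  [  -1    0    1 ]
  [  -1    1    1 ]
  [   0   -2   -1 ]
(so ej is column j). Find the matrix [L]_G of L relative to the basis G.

The j-th column of [L]_G is [L(ej)]_G.
L(e1) = A e1 = (-2, -2, -1) = 3e1 + 0·e2 + e3, so column 1 is (3, 0, 1).
Repeating for e2, e3 and assembling the columns gives [[3, -3, -1], [0, 0, 1], [1, 1, 0]].

[[3, -3, -1], [0, 0, 1], [1, 1, 0]]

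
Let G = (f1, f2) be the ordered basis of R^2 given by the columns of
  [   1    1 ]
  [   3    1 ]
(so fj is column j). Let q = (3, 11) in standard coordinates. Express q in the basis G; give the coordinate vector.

(4, -1)

Write q = c_1 f1 + c_2 f2 and solve for the c_i.
System: c_1 + c_2 = 3, 3c_1 + c_2 = 11; solving gives c_1 = 4, c_2 = -1.
Check: 4f1 - f2 = (3, 11).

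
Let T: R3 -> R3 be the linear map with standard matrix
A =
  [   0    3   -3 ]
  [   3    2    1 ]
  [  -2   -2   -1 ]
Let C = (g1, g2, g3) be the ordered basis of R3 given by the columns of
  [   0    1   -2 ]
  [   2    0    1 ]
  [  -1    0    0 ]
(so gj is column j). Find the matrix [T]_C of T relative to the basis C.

[[3, 2, -2], [3, -2, 3], [-3, -1, 0]]

The j-th column of [T]_C is [T(gj)]_C.
T(g1) = A g1 = <9, 3, -3> = 3g1 + 3g2 - 3g3, so column 1 is <3, 3, -3>.
Repeating for g2, g3 and assembling the columns gives [[3, 2, -2], [3, -2, 3], [-3, -1, 0]].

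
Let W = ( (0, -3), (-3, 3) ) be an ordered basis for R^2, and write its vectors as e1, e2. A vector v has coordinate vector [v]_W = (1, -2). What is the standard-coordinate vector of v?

(6, -9)

By definition v = e1 - 2e2.
Summing componentwise gives (6, -9).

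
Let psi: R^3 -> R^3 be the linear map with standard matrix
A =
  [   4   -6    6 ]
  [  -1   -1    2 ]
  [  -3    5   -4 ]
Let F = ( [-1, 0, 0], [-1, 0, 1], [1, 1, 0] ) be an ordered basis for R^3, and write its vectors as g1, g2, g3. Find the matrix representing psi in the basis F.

[[2, 2, -2], [3, -1, 2], [1, 3, -2]]

Let P have columns g1, ..., g3. Then [psi]_F = P^(-1) A P.
Here det P = 1, so P^(-1) is integer; computing A P first and then P^(-1)(A P) gives [[2, 2, -2], [3, -1, 2], [1, 3, -2]].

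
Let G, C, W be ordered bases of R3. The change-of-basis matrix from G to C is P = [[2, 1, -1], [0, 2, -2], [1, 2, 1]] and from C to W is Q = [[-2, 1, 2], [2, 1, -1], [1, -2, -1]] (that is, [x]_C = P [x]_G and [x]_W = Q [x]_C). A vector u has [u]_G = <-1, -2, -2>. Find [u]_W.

<-10, 3, 5>

First [u]_C = P [u]_G = <-2, 0, -7>.
Then [u]_W = Q [u]_C = <-10, 3, 5>.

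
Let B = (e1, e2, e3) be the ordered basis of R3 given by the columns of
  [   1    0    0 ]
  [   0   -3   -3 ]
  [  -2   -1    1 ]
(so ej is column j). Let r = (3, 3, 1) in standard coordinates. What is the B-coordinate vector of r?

(3, -4, 3)

Write r = c_1 e1 + ... + c_3 e3 and solve for the c_i.
Gaussian elimination on [M | r] yields c = (3, -4, 3).
Check: 3e1 - 4e2 + 3e3 = (3, 3, 1).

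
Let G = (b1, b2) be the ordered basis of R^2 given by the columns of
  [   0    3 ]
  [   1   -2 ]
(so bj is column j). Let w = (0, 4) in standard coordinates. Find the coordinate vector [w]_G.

[w]_G is the unique c with M c = w, where M has columns b1, b2.
System: 0c_1 + 3c_2 = 0, c_1 - 2c_2 = 4; solving gives c_1 = 4, c_2 = 0.
Check: 4b1 + 0·b2 = (0, 4).

(4, 0)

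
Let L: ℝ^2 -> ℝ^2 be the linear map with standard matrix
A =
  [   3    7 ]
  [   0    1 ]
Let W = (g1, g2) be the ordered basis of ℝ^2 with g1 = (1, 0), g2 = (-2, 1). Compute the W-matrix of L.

With P the matrix whose columns are g1, g2, [L]_W = P^(-1) A P.
Column by column: L(g1) = A g1 = (3, 0); its W-coordinates (3, 0) give column 1.
Continuing for each basis vector yields [L]_W = [[3, 3], [0, 1]].

[[3, 3], [0, 1]]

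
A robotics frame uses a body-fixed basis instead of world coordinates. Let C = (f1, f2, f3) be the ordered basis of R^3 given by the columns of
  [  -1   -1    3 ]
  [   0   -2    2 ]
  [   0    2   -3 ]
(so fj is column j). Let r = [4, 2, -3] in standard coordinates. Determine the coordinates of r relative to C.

Write r = c_1 f1 + ... + c_3 f3 and solve for the c_i.
Solving this 3x3 system gives c = (-1, 0, 1).
Check: -f1 + 0·f2 + f3 = [4, 2, -3].

[-1, 0, 1]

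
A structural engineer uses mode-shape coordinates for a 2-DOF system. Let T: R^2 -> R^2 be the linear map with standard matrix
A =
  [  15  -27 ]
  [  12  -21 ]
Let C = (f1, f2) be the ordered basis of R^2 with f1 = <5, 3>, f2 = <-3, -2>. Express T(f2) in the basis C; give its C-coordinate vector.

<0, -3>

Compute T(f2) = A f2 = <9, 6> in standard coordinates.
Then write this in C-coordinates: solve for y in y_1 f1 + y_2 f2 = <9, 6>.
This gives y = <0, -3>, which is column 2 of [T]_C.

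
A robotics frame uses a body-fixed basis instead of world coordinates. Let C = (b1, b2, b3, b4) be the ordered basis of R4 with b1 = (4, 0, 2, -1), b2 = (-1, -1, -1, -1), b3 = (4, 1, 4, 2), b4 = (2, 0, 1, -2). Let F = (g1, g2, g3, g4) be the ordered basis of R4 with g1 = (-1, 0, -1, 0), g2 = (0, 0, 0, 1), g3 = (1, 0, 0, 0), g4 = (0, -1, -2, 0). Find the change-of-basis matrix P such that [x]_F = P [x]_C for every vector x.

Let M have columns bj and N have columns gj. Then for every x, N [x]_F = x = M [x]_C, so P = N^(-1) M.
Since det N = 1, N^(-1) has integer entries; multiplying gives P = [[-2, -1, -2, -1], [-1, -1, 2, -2], [2, -2, 2, 1], [0, 1, -1, 0]].

[[-2, -1, -2, -1], [-1, -1, 2, -2], [2, -2, 2, 1], [0, 1, -1, 0]]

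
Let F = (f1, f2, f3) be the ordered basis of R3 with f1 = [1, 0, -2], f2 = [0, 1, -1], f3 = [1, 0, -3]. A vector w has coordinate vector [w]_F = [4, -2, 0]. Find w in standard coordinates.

By definition w = 4f1 - 2f2 + 0·f3.
Summing componentwise gives [4, -2, -6].

[4, -2, -6]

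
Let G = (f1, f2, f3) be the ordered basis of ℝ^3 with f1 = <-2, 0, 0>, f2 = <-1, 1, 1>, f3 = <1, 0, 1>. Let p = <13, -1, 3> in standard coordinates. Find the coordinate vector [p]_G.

[p]_G is the unique c with M c = p, where M has columns f1, ..., f3.
Gaussian elimination on [M | p] yields c = (-4, -1, 4).
Check: -4f1 - f2 + 4f3 = <13, -1, 3>.

<-4, -1, 4>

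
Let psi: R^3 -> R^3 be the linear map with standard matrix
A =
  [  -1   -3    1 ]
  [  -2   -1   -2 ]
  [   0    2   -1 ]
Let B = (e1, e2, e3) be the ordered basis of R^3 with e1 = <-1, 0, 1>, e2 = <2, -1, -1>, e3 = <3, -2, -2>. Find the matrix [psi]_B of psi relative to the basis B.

Let P have columns e1, ..., e3. Then [psi]_B = P^(-1) A P.
Here det P = -1, so P^(-1) is integer; computing A P first and then P^(-1)(A P) gives [[-1, 0, -2], [2, -3, -2], [-1, 2, 1]].

[[-1, 0, -2], [2, -3, -2], [-1, 2, 1]]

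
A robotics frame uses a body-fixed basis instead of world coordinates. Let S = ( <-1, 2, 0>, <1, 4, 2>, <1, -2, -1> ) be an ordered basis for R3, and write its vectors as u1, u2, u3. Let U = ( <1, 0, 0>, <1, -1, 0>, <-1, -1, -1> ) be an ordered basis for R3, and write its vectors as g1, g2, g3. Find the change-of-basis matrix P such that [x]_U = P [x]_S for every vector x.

Column j of P is [uj]_U, since P maps S-coordinates to U-coordinates.
Expressing u1 in U: u1 = g1 - 2g2 + 0·g3, so column 1 of P is <1, -2, 0>.
Doing the same for each uj gives P = [[1, 1, 1], [-2, -2, 1], [0, -2, 1]].

[[1, 1, 1], [-2, -2, 1], [0, -2, 1]]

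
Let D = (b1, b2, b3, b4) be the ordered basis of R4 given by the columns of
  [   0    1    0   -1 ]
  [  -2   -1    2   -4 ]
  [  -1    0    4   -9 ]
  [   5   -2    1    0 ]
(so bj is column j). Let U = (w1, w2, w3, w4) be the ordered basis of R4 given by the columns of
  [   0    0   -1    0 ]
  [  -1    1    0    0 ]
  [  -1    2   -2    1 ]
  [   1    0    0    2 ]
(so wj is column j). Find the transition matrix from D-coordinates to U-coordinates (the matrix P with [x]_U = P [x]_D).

Column j of P is [bj]_U, since P maps D-coordinates to U-coordinates.
Expressing b1 in U: b1 = w1 - w2 + 0·w3 + 2w4, so column 1 of P is [1, -1, 0, 2].
Doing the same for each bj gives P = [[1, 2, -1, 2], [-1, 1, 1, -2], [0, -1, 0, 1], [2, -2, 1, -1]].

[[1, 2, -1, 2], [-1, 1, 1, -2], [0, -1, 0, 1], [2, -2, 1, -1]]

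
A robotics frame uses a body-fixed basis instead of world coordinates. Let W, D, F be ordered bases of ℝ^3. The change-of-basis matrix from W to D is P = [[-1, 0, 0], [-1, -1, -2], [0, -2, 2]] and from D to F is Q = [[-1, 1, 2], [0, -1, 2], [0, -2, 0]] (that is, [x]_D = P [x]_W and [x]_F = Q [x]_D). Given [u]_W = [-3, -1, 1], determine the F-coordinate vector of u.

Composing the changes, [u]_F = Q P [u]_W.
Q P = [[0, -5, 2], [1, -3, 6], [2, 2, 4]]; applying this to [-3, -1, 1] gives [7, 6, -4].

[7, 6, -4]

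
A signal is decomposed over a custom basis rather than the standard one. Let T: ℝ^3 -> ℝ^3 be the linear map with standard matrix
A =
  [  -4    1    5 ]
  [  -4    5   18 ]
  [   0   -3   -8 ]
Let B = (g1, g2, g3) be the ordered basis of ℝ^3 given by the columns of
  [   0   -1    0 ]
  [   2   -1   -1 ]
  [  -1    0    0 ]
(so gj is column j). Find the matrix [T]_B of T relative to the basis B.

[[-2, -3, -3], [3, -3, 1], [1, -2, -2]]

Let P have columns g1, ..., g3. Then [T]_B = P^(-1) A P.
Here det P = -1, so P^(-1) is integer; computing A P first and then P^(-1)(A P) gives [[-2, -3, -3], [3, -3, 1], [1, -2, -2]].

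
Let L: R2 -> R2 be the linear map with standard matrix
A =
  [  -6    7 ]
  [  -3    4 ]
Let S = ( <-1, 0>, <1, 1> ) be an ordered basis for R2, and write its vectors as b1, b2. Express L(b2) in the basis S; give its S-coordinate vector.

Column 2 of [L]_S is the S-coordinate vector of L(b2).
In standard coordinates L(b2) = A b2 = <1, 1>.
Converting to S: <1, 1> = 0·b1 + b2, so the coordinate vector is <0, 1>.

<0, 1>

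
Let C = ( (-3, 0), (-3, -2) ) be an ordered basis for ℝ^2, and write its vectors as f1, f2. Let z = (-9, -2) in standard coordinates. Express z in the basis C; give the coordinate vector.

Write z = c_1 f1 + c_2 f2 and solve for the c_i.
System: -3c_1 - 3c_2 = -9, 0c_1 - 2c_2 = -2; solving gives c_1 = 2, c_2 = 1.
Check: 2f1 + f2 = (-9, -2).

(2, 1)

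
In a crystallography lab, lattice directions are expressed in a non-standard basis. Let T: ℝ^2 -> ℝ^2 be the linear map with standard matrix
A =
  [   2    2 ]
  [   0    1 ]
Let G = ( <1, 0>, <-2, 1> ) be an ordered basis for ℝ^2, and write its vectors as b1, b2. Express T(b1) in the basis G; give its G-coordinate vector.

<2, 0>

Column 1 of [T]_G is the G-coordinate vector of T(b1).
In standard coordinates T(b1) = A b1 = <2, 0>.
Converting to G: <2, 0> = 2b1 + 0·b2, so the coordinate vector is <2, 0>.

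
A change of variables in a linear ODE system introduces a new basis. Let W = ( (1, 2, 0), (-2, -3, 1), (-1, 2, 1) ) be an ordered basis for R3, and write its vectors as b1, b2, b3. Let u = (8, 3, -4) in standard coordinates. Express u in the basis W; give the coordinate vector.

(3, -1, -3)

Write u = c_1 b1 + ... + c_3 b3 and solve for the c_i.
Solving this 3x3 system gives c = (3, -1, -3).
Check: 3b1 - b2 - 3b3 = (8, 3, -4).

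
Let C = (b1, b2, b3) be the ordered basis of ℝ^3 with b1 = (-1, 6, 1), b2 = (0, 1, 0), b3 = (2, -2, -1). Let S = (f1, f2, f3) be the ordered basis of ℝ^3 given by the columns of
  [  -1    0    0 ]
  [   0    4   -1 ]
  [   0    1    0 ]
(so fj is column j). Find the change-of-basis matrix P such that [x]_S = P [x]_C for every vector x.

[[1, 0, -2], [1, 0, -1], [-2, -1, -2]]

Let M have columns bj and N have columns fj. Then for every x, N [x]_S = x = M [x]_C, so P = N^(-1) M.
Since det N = -1, N^(-1) has integer entries; multiplying gives P = [[1, 0, -2], [1, 0, -1], [-2, -1, -2]].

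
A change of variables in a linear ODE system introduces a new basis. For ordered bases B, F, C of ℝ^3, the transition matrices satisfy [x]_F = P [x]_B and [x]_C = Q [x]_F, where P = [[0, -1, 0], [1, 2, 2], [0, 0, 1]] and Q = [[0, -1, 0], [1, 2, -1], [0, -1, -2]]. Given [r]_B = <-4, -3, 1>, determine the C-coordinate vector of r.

<8, -14, 6>

First [r]_F = P [r]_B = <3, -8, 1>.
Then [r]_C = Q [r]_F = <8, -14, 6>.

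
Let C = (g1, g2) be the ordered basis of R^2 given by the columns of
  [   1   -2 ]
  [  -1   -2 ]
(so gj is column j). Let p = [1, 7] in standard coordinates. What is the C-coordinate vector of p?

Write p = c_1 g1 + c_2 g2 and solve for the c_i.
System: c_1 - 2c_2 = 1, -c_1 - 2c_2 = 7; solving gives c_1 = -3, c_2 = -2.
Check: -3g1 - 2g2 = [1, 7].

[-3, -2]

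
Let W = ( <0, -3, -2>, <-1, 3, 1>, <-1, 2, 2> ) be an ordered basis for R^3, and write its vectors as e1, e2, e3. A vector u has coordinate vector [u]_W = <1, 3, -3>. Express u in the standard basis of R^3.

<0, 0, -5>

The coordinates say u = e1 + 3e2 - 3e3; adding the scaled basis vectors gives <0, 0, -5>.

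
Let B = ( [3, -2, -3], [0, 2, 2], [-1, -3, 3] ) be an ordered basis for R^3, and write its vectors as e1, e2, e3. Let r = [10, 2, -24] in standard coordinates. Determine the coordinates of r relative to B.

We seek scalars with c_1 e1 + ... + c_3 e3 = r; equivalently solve M c = r where the columns of M are e1, ..., e3.
Gaussian elimination on [M | r] yields c = (2, -3, -4).
Check: 2e1 - 3e2 - 4e3 = [10, 2, -24].

[2, -3, -4]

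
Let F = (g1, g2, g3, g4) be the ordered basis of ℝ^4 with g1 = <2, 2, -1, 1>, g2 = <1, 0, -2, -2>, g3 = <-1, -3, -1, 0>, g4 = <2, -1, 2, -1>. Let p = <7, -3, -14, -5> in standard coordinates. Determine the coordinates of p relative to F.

<3, 4, 3, 0>

We seek scalars with c_1 g1 + ... + c_4 g4 = p; equivalently solve M c = p where the columns of M are g1, ..., g4.
Solving this 4x4 system gives c = (3, 4, 3, 0).
Check: 3g1 + 4g2 + 3g3 + 0·g4 = <7, -3, -14, -5>.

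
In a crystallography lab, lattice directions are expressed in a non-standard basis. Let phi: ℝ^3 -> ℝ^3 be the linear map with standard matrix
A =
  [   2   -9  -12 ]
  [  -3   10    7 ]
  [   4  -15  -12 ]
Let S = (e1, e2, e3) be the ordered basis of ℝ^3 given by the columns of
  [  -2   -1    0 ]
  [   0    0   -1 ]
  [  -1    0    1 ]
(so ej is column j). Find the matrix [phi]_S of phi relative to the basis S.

[[-3, 1, 0], [-2, 0, 3], [1, -3, 3]]

The j-th column of [phi]_S is [phi(ej)]_S.
phi(e1) = A e1 = [8, -1, 4] = -3e1 - 2e2 + e3, so column 1 is [-3, -2, 1].
Repeating for e2, e3 and assembling the columns gives [[-3, 1, 0], [-2, 0, 3], [1, -3, 3]].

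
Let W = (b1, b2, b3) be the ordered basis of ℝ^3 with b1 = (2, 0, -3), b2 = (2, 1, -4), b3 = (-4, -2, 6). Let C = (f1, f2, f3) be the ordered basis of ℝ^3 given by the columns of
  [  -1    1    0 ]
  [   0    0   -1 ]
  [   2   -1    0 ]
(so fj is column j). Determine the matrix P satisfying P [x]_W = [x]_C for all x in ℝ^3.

Take x = bj: its W-coordinates are the j-th standard unit vector, so P e_j — column j of P — equals [bj]_C.
b1 = -f1 + f2 + 0·f3, giving column 1 = (-1, 1, 0); repeating for each j gives P = [[-1, -2, 2], [1, 0, -2], [0, -1, 2]].

[[-1, -2, 2], [1, 0, -2], [0, -1, 2]]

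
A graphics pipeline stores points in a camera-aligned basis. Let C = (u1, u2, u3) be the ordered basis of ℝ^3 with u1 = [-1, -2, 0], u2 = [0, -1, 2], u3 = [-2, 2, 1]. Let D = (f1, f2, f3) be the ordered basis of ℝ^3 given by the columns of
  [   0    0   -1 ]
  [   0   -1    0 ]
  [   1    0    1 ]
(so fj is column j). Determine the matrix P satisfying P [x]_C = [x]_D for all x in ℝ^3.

[[-1, 2, -1], [2, 1, -2], [1, 0, 2]]

Column j of P is [uj]_D, since P maps C-coordinates to D-coordinates.
Expressing u1 in D: u1 = -f1 + 2f2 + f3, so column 1 of P is [-1, 2, 1].
Doing the same for each uj gives P = [[-1, 2, -1], [2, 1, -2], [1, 0, 2]].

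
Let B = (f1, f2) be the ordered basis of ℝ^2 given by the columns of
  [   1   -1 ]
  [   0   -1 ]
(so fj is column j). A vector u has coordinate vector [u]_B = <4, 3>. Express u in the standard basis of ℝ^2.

u = M [u]_B, where M has columns f1, f2.
Carrying out the matrix-vector product, u = <1, -3>.

<1, -3>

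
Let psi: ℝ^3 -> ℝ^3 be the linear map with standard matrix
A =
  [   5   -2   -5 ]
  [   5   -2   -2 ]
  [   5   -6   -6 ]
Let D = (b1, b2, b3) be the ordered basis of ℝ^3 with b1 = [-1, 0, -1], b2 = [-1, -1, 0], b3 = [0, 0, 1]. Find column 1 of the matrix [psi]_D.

[-3, 3, -2]

Column 1 of [psi]_D is the D-coordinate vector of psi(b1).
In standard coordinates psi(b1) = A b1 = [0, -3, 1].
Converting to D: [0, -3, 1] = -3b1 + 3b2 - 2b3, so the coordinate vector is [-3, 3, -2].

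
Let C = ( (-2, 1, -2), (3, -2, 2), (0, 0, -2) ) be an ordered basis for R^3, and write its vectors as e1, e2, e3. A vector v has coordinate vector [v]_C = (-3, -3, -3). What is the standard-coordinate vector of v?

(-3, 3, 6)

v = M [v]_C, where M has columns e1, ..., e3.
Carrying out the matrix-vector product, v = (-3, 3, 6).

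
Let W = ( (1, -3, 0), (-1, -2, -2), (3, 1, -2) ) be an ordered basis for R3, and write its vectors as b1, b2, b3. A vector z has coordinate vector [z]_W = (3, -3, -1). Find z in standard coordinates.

By definition z = 3b1 - 3b2 - b3.
Summing componentwise gives (3, -4, 8).

(3, -4, 8)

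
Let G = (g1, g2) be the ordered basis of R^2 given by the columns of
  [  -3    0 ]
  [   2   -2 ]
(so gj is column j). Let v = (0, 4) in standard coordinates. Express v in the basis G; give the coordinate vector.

Write v = c_1 g1 + c_2 g2 and solve for the c_i.
System: -3c_1 + 0c_2 = 0, 2c_1 - 2c_2 = 4; solving gives c_1 = 0, c_2 = -2.
Check: 0·g1 - 2g2 = (0, 4).

(0, -2)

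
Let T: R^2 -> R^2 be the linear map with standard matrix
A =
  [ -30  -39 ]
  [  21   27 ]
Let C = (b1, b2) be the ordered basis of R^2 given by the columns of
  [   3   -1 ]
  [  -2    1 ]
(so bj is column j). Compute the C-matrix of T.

With P the matrix whose columns are b1, b2, [T]_C = P^(-1) A P.
Column by column: T(b1) = A b1 = [-12, 9]; its C-coordinates [-3, 3] give column 1.
Continuing for each basis vector yields [T]_C = [[-3, -3], [3, 0]].

[[-3, -3], [3, 0]]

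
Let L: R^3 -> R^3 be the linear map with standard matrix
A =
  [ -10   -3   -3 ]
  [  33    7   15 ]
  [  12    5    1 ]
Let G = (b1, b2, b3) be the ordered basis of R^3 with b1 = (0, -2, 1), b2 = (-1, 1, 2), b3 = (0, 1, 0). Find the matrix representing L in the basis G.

The j-th column of [L]_G is [L(bj)]_G.
L(b1) = A b1 = (3, 1, -9) = -3b1 - 3b2 - 2b3, so column 1 is (-3, -3, -2).
Repeating for b2, b3 and assembling the columns gives [[-3, -3, -1], [-3, -1, 3], [-2, -1, 2]].

[[-3, -3, -1], [-3, -1, 3], [-2, -1, 2]]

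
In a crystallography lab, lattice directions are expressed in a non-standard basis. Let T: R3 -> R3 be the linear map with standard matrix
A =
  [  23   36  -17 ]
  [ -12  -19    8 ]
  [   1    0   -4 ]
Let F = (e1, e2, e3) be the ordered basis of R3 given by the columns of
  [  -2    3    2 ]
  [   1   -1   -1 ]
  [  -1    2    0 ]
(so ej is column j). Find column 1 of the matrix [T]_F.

<0, 1, 2>

Column 1 of [T]_F is the F-coordinate vector of T(e1).
In standard coordinates T(e1) = A e1 = <7, -3, 2>.
Converting to F: <7, -3, 2> = 0·e1 + e2 + 2e3, so the coordinate vector is <0, 1, 2>.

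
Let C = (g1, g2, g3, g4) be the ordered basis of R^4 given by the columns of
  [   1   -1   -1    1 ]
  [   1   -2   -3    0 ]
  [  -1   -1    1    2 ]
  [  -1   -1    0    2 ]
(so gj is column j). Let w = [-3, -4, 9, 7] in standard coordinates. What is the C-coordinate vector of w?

[w]_C is the unique c with M c = w, where M has columns g1, ..., g4.
Solving this 4x4 system gives c = (-4, -3, 2, 0).
Check: -4g1 - 3g2 + 2g3 + 0·g4 = [-3, -4, 9, 7].

[-4, -3, 2, 0]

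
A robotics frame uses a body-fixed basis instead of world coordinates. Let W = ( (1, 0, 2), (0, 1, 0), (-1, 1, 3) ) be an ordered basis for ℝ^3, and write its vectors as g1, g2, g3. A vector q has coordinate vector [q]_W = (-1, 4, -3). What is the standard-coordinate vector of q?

q = M [q]_W, where M has columns g1, ..., g3.
Carrying out the matrix-vector product, q = (2, 1, -11).

(2, 1, -11)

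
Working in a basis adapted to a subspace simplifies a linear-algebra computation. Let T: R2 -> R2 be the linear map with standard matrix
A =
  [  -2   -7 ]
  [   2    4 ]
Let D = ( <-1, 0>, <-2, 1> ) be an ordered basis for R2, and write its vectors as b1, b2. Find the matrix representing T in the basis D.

The j-th column of [T]_D is [T(bj)]_D.
T(b1) = A b1 = <2, -2> = 2b1 - 2b2, so column 1 is <2, -2>.
Repeating for b2 and assembling the columns gives [[2, 3], [-2, 0]].

[[2, 3], [-2, 0]]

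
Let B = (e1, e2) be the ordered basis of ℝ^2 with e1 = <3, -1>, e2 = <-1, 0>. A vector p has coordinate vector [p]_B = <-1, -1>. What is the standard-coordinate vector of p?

<-2, 1>

p = M [p]_B, where M has columns e1, e2.
Carrying out the matrix-vector product, p = <-2, 1>.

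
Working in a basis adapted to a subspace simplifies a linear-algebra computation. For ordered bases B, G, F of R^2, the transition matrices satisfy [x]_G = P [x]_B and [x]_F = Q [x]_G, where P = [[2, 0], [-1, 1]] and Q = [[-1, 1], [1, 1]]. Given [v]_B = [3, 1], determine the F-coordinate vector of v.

Apply P to get G-coordinates [6, -2], then Q to get F-coordinates.
The result is [v]_F = [-8, 4].

[-8, 4]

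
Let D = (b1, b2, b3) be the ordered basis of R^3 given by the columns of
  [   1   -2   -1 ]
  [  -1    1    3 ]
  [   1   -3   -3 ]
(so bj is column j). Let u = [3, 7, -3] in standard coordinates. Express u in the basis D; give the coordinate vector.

[3, -2, 4]

[u]_D is the unique c with M c = u, where M has columns b1, ..., b3.
Row-reducing the augmented matrix [M | u] gives c = (3, -2, 4).
Check: 3b1 - 2b2 + 4b3 = [3, 7, -3].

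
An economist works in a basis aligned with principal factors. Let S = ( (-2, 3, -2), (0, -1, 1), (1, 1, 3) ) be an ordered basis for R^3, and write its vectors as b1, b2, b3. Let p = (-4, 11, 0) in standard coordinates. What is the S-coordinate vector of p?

We seek scalars with c_1 b1 + ... + c_3 b3 = p; equivalently solve M c = p where the columns of M are b1, ..., b3.
Solving this 3x3 system gives c = (3, 0, 2).
Check: 3b1 + 0·b2 + 2b3 = (-4, 11, 0).

(3, 0, 2)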